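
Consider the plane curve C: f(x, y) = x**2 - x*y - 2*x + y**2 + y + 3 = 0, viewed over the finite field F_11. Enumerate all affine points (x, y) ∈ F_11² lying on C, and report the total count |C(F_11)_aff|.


Affine F_11-points: {(0, 5), (1, 3), (1, 8), (2, 6), (4, 0), (4, 3), (6, 6), (6, 10), (7, 1), (7, 5), (9, 0), (9, 8)}; count = 12.

For each of the 121 pairs (x, y) ∈ F_11², evaluate f(x, y) mod 11. Record the zeros.
  x = 0: [0↦3, 1↦5, 2↦9, 3↦4, 4↦1, 5↦0, 6↦1, 7↦4, 8↦9, 9↦5, 10↦3]  zeros at y ∈ {5}
  x = 1: [0↦2, 1↦3, 2↦6, 3↦0, 4↦7, 5↦5, 6↦5, 7↦7, 8↦0, 9↦6, 10↦3]  zeros at y ∈ {3, 8}
  x = 2: [0↦3, 1↦3, 2↦5, 3↦9, 4↦4, 5↦1, 6↦0, 7↦1, 8↦4, 9↦9, 10↦5]  zeros at y ∈ {6}
  x = 3: [0↦6, 1↦5, 2↦6, 3↦9, 4↦3, 5↦10, 6↦8, 7↦8, 8↦10, 9↦3, 10↦9]  zeros at y ∈ ∅
  x = 4: [0↦0, 1↦9, 2↦9, 3↦0, 4↦4, 5↦10, 6↦7, 7↦6, 8↦7, 9↦10, 10↦4]  zeros at y ∈ {0, 3}
  x = 5: [0↦7, 1↦4, 2↦3, 3↦4, 4↦7, 5↦1, 6↦8, 7↦6, 8↦6, 9↦8, 10↦1]  zeros at y ∈ ∅
  x = 6: [0↦5, 1↦1, 2↦10, 3↦10, 4↦1, 5↦5, 6↦0, 7↦8, 8↦7, 9↦8, 10↦0]  zeros at y ∈ {6, 10}
  x = 7: [0↦5, 1↦0, 2↦8, 3↦7, 4↦8, 5↦0, 6↦5, 7↦1, 8↦10, 9↦10, 10↦1]  zeros at y ∈ {1, 5}
  x = 8: [0↦7, 1↦1, 2↦8, 3↦6, 4↦6, 5↦8, 6↦1, 7↦7, 8↦4, 9↦3, 10↦4]  zeros at y ∈ ∅
  x = 9: [0↦0, 1↦4, 2↦10, 3↦7, 4↦6, 5↦7, 6↦10, 7↦4, 8↦0, 9↦9, 10↦9]  zeros at y ∈ {0, 8}
  x = 10: [0↦6, 1↦9, 2↦3, 3↦10, 4↦8, 5↦8, 6↦10, 7↦3, 8↦9, 9↦6, 10↦5]  zeros at y ∈ ∅
Collecting zeros: affine points = {(0, 5), (1, 3), (1, 8), (2, 6), (4, 0), (4, 3), (6, 6), (6, 10), (7, 1), (7, 5), (9, 0), (9, 8)}.
Total count |C(F_11)_aff| = 12.


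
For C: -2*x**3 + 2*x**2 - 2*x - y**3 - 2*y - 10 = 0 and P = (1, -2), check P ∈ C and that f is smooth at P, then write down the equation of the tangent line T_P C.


Tangent line at P: -4*x - 14*y - 24 = 0.

Step 1: f(1, -2) = 0, so P lies on C.
Step 2: partial derivatives
  f_x(x, y) = -6*x**2 + 4*x - 2, f_y(x, y) = -3*y**2 - 2.
  f_x(P) = -4, f_y(P) = -14 (gradient nonzero, so P is smooth).
Step 3: tangent line at P: -4·(x − 1) + -14·(y − -2) = 0.
Expanding: -4*x - 14*y - 24 = 0.


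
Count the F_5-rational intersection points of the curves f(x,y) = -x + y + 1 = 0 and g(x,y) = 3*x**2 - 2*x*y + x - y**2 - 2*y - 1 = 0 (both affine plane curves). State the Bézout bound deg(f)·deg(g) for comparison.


Common zeros: {(0, 4)}; count = 1; Bézout bound = 2.

deg(f) = 1, deg(g) = 2, so Bézout bound = 2.
Scan x ∈ F_5. For each x, list the y ∈ F_5 with f(x, y) ≡ 0 and those with g(x, y) ≡ 0 (mod 5); the common zeros in that column are the intersection.
  x = 0: f ≡ 0 at y ∈ {4}; g ≡ 0 at y ∈ {4}; common: {4}.
  x = 1: f ≡ 0 at y ∈ {0}; g ≡ 0 at y ∈ ∅; common: ∅.
  x = 2: f ≡ 0 at y ∈ {1}; g ≡ 0 at y ∈ ∅; common: ∅.
  x = 3: f ≡ 0 at y ∈ {2}; g ≡ 0 at y ∈ {1}; common: ∅.
  x = 4: f ≡ 0 at y ∈ {3}; g ≡ 0 at y ∈ {1, 4}; common: ∅.
Collecting: common zeros = {(0, 4)}, so the count is 1.
Comparison with the Bézout bound: 1 ≤ 2 = deg(f)·deg(g), as expected for curves with no common component (the affine F_5-count falls short of the bound because intersections may lie at infinity, over extension fields, or carry multiplicity).


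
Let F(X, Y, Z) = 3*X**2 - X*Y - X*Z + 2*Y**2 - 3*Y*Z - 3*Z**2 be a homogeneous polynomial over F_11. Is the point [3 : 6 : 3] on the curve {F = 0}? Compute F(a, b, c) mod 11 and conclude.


F(3,6,3) ≡ 2 (mod 11); P is NOT on the curve.

Evaluate F(3, 6, 3) term-by-term (mod 11).
  3*X**2 ↦ 3·9·1·1 = 27
  -X*Y ↦ -1·3·6·1 = -18
  -X*Z ↦ -1·3·1·3 = -9
  2*Y**2 ↦ 2·1·36·1 = 72
  -3*Y*Z ↦ -3·1·6·3 = -54
  -3*Z**2 ↦ -3·1·1·9 = -27
Sum: F(3, 6, 3) = (27) + (-18) + (-9) + (72) + (-54) + (-27) = -9.
Reducing mod 11: -9 ≡ 2 (mod 11).
Since F(a, b, c) ≡ 2 ≠ 0 (mod 11), P does NOT lie on the curve.


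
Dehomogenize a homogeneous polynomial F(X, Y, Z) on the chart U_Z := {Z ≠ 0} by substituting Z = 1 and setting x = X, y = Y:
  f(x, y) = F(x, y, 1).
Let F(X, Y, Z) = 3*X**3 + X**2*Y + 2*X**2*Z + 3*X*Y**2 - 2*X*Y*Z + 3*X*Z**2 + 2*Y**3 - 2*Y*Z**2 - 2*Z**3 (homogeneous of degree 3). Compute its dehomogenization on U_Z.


f(x, y) = 3*x**3 + x**2*y + 2*x**2 + 3*x*y**2 - 2*x*y + 3*x + 2*y**3 - 2*y - 2

On U_Z we set Z = 1. Each monomial c·X^i·Y^j·Z^k in F becomes c·x^i·y^j·1^k = c·x^i·y^j.
Substituting Z = 1: F(X, Y, 1) = 3*x**3 + x**2*y + 2*x**2 + 3*x*y**2 - 2*x*y + 3*x + 2*y**3 - 2*y - 2.
Note: deg(f) ≤ deg(F) = 3; strict inequality happens when F is divisible by Z (lost terms).


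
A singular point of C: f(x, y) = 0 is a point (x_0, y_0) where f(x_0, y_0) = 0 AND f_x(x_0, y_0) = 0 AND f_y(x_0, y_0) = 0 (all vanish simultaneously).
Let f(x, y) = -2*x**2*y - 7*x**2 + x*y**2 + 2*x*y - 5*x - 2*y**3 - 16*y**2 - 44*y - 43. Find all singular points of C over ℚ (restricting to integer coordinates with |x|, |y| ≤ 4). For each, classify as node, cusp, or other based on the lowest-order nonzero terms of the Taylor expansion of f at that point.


Singular points: {(-1, -3)}; classification: node.

Compute partial derivatives:
  f_x = -4*x*y - 14*x + y**2 + 2*y - 5.
  f_y = -2*x**2 + 2*x*y + 2*x - 6*y**2 - 32*y - 44.
Scan x_0 ∈ {−4, ..., 4}. For each x_0, f_y(x_0, y) is a polynomial in y; find its integer roots y ∈ {−4, ..., 4}, then test f_x and f at those candidates.
  x = -4: f_y(-4, y) = -6*y**2 - 40*y - 84; no integer root y with |y| ≤ 4.
  x = -3: f_y(-3, y) = -6*y**2 - 38*y - 68; no integer root y with |y| ≤ 4.
  x = -2: f_y(-2, y) = -6*y**2 - 36*y - 56; no integer root y with |y| ≤ 4.
  x = -1: f_y(-1, y) = -6*y**2 - 34*y - 48; vanishes at y ∈ {-3}. (-1, -3): f_x = 0, f = 0 — SINGULAR.
  x = 0: f_y(0, y) = -6*y**2 - 32*y - 44; no integer root y with |y| ≤ 4.
  x = 1: f_y(1, y) = -6*y**2 - 30*y - 44; no integer root y with |y| ≤ 4.
  x = 2: f_y(2, y) = -6*y**2 - 28*y - 48; no integer root y with |y| ≤ 4.
  x = 3: f_y(3, y) = -6*y**2 - 26*y - 56; no integer root y with |y| ≤ 4.
  x = 4: f_y(4, y) = -6*y**2 - 24*y - 68; no integer root y with |y| ≤ 4.
Only singular point on the grid: (-1, -3).
Classify: substitute x = -1 + u, y = -3 + v and expand: f = -2*u**2*v - u**2 + u*v**2 - 2*v**3 + v**2.
No constant or linear terms (consistent with a singular point). Quadratic part: -u**2 + v**2. Cubic part: -2*u**2*v + u*v**2 - 2*v**3.
The quadratic part v**2 - u**2 = (v − u)(v + u) splits into two distinct linear factors, so there are two distinct tangent lines y − -3 = ±(x − -1) — this is a node (ordinary double point).
Classification: node.


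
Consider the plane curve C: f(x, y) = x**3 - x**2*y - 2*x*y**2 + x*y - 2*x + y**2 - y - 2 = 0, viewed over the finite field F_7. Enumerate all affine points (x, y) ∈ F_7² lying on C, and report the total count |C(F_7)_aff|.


Affine F_7-points: {(0, 2), (0, 6), (3, 1), (3, 6), (4, 2), (5, 2), (5, 5), (6, 4)}; count = 8.

For each of the 49 pairs (x, y) ∈ F_7², evaluate f(x, y) mod 7. Record the zeros.
  x = 0: [0↦5, 1↦5, 2↦0, 3↦4, 4↦3, 5↦4, 6↦0]  zeros at y ∈ {2, 6}
  x = 1: [0↦4, 1↦2, 2↦5, 3↦6, 4↦5, 5↦2, 6↦4]  zeros at y ∈ ∅
  x = 2: [0↦2, 1↦3, 2↦5, 3↦1, 4↦5, 5↦3, 6↦2]  zeros at y ∈ ∅
  x = 3: [0↦5, 1↦0, 2↦6, 3↦2, 4↦2, 5↦6, 6↦0]  zeros at y ∈ {1, 6}
  x = 4: [0↦5, 1↦6, 2↦0, 3↦1, 4↦2, 5↦3, 6↦4]  zeros at y ∈ {2}
  x = 5: [0↦1, 1↦6, 2↦0, 3↦4, 4↦4, 5↦0, 6↦6]  zeros at y ∈ {2, 5}
  x = 6: [0↦6, 1↦6, 2↦5, 3↦3, 4↦0, 5↦3, 6↦5]  zeros at y ∈ {4}
Collecting zeros: affine points = {(0, 2), (0, 6), (3, 1), (3, 6), (4, 2), (5, 2), (5, 5), (6, 4)}.
Total count |C(F_7)_aff| = 8.


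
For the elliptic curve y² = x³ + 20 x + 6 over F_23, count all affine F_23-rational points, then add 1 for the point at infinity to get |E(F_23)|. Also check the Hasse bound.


Affine points = {(0, 11), (0, 12), (1, 2), (1, 21), (2, 10), (2, 13), (3, 1), (3, 22), (4, 9), (4, 14), (5, 1), (5, 22), (7, 11), (7, 12), (9, 8), (9, 15), (11, 4), (11, 19), (13, 5), (13, 18), (15, 1), (15, 22), (16, 11), (16, 12), (19, 0), (21, 2), (21, 21), (22, 10), (22, 13)}; affine count = 29; |E(F_23)| = 30.

Discriminant check: Δ ∝ 4a³ + 27b² = 4·20³ + 27·6² = 4·8000 + 27·36 ≡ 13 (mod 23). Nonzero ⇒ E is nonsingular.
For each x ∈ F_23, compute rhs = x³ + 20·x + 6 mod 23, then count y ∈ F_23 with y² ≡ rhs.
  x = 0: rhs = 6, matching y values: 11, 12 (2 points).
  x = 1: rhs = 4, matching y values: 2, 21 (2 points).
  x = 2: rhs = 8, matching y values: 10, 13 (2 points).
  x = 3: rhs = 1, matching y values: 1, 22 (2 points).
  x = 4: rhs = 12, matching y values: 9, 14 (2 points).
  x = 5: rhs = 1, matching y values: 1, 22 (2 points).
  x = 6: rhs = 20, matching y values: none (0 points).
  x = 7: rhs = 6, matching y values: 11, 12 (2 points).
  x = 8: rhs = 11, matching y values: none (0 points).
  x = 9: rhs = 18, matching y values: 8, 15 (2 points).
  x = 10: rhs = 10, matching y values: none (0 points).
  x = 11: rhs = 16, matching y values: 4, 19 (2 points).
  x = 12: rhs = 19, matching y values: none (0 points).
  x = 13: rhs = 2, matching y values: 5, 18 (2 points).
  x = 14: rhs = 17, matching y values: none (0 points).
  x = 15: rhs = 1, matching y values: 1, 22 (2 points).
  x = 16: rhs = 6, matching y values: 11, 12 (2 points).
  x = 17: rhs = 15, matching y values: none (0 points).
  x = 18: rhs = 11, matching y values: none (0 points).
  x = 19: rhs = 0, matching y values: 0 (1 points).
  x = 20: rhs = 11, matching y values: none (0 points).
  x = 21: rhs = 4, matching y values: 2, 21 (2 points).
  x = 22: rhs = 8, matching y values: 10, 13 (2 points).
Total affine count: 29.
Full point count |E(F_23)| = 29 + 1 = 30.
Hasse bound: |30 − (23+1)| = |6| = 6 ≤ 2√23 ≈ 9.5917 ✓.


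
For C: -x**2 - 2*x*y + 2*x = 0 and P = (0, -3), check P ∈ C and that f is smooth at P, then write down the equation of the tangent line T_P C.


Tangent line at P: 8*x = 0.

Step 1: f(0, -3) = 0, so P lies on C.
Step 2: partial derivatives
  f_x(x, y) = -2*x - 2*y + 2, f_y(x, y) = -2*x.
  f_x(P) = 8, f_y(P) = 0 (gradient nonzero, so P is smooth).
Step 3: tangent line at P: 8·(x − 0) + 0·(y − -3) = 0.
Expanding: 8*x = 0.


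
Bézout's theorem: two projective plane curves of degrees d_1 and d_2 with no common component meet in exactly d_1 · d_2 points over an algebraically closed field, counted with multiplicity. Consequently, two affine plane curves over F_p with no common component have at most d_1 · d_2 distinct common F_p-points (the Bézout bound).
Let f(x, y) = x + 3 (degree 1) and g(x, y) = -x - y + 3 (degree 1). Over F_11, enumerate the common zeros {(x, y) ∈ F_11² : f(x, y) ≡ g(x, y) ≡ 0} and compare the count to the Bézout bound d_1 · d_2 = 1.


Common zeros: {(8, 6)}; count = 1; Bézout bound = 1.

deg(f) = 1, deg(g) = 1, so Bézout bound = 1.
Scan x ∈ F_11. For each x, list the y ∈ F_11 with f(x, y) ≡ 0 and those with g(x, y) ≡ 0 (mod 11); the common zeros in that column are the intersection.
  x = 0: f ≡ 0 at y ∈ ∅; g ≡ 0 at y ∈ {3}; common: ∅.
  x = 1: f ≡ 0 at y ∈ ∅; g ≡ 0 at y ∈ {2}; common: ∅.
  x = 2: f ≡ 0 at y ∈ ∅; g ≡ 0 at y ∈ {1}; common: ∅.
  x = 3: f ≡ 0 at y ∈ ∅; g ≡ 0 at y ∈ {0}; common: ∅.
  x = 4: f ≡ 0 at y ∈ ∅; g ≡ 0 at y ∈ {10}; common: ∅.
  x = 5: f ≡ 0 at y ∈ ∅; g ≡ 0 at y ∈ {9}; common: ∅.
  x = 6: f ≡ 0 at y ∈ ∅; g ≡ 0 at y ∈ {8}; common: ∅.
  x = 7: f ≡ 0 at y ∈ ∅; g ≡ 0 at y ∈ {7}; common: ∅.
  x = 8: f ≡ 0 at y ∈ {0, 1, 2, 3, 4, 5, 6, 7, 8, 9, 10}; g ≡ 0 at y ∈ {6}; common: {6}.
  x = 9: f ≡ 0 at y ∈ ∅; g ≡ 0 at y ∈ {5}; common: ∅.
  x = 10: f ≡ 0 at y ∈ ∅; g ≡ 0 at y ∈ {4}; common: ∅.
Collecting: common zeros = {(8, 6)}, so the count is 1.
Comparison with the Bézout bound: 1 ≤ 1 = deg(f)·deg(g), as expected for curves with no common component (the bound is attained).


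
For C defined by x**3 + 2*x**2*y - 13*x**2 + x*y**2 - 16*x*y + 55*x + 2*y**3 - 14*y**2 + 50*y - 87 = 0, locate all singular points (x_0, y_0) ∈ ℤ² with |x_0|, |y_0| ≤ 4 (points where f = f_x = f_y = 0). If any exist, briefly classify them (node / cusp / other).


Singular points: {(3, 2)}; classification: cusp.

Compute partial derivatives:
  f_x = 3*x**2 + 4*x*y - 26*x + y**2 - 16*y + 55.
  f_y = 2*x**2 + 2*x*y - 16*x + 6*y**2 - 28*y + 50.
Scan x_0 ∈ {−4, ..., 4}. For each x_0, f_y(x_0, y) is a polynomial in y; find its integer roots y ∈ {−4, ..., 4}, then test f_x and f at those candidates.
  x = -4: f_y(-4, y) = 6*y**2 - 36*y + 146; no integer root y with |y| ≤ 4.
  x = -3: f_y(-3, y) = 6*y**2 - 34*y + 116; no integer root y with |y| ≤ 4.
  x = -2: f_y(-2, y) = 6*y**2 - 32*y + 90; no integer root y with |y| ≤ 4.
  x = -1: f_y(-1, y) = 6*y**2 - 30*y + 68; no integer root y with |y| ≤ 4.
  x = 0: f_y(0, y) = 6*y**2 - 28*y + 50; no integer root y with |y| ≤ 4.
  x = 1: f_y(1, y) = 6*y**2 - 26*y + 36; no integer root y with |y| ≤ 4.
  x = 2: f_y(2, y) = 6*y**2 - 24*y + 26; no integer root y with |y| ≤ 4.
  x = 3: f_y(3, y) = 6*y**2 - 22*y + 20; vanishes at y ∈ {2}. (3, 2): f_x = 0, f = 0 — SINGULAR.
  x = 4: f_y(4, y) = 6*y**2 - 20*y + 18; no integer root y with |y| ≤ 4.
Only singular point on the grid: (3, 2).
Classify: substitute x = 3 + u, y = 2 + v and expand: f = u**3 + 2*u**2*v + u*v**2 + 2*v**3 + v**2.
No constant or linear terms (consistent with a singular point). Quadratic part: v**2. Cubic part: u**3 + 2*u**2*v + u*v**2 + 2*v**3.
The quadratic part v**2 is a perfect square, so there is a single (double) tangent line v = 0, i.e. y = 2. Restricting the cubic part to that line (v = 0) leaves u**3 ≠ 0, so f is not divisible by v and the branch is v² ≈ -u**3 to lowest order — this is a cusp.
Classification: cusp.


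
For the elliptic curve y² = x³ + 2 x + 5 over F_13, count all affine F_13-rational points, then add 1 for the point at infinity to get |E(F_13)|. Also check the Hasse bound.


Affine points = {(2, 2), (2, 11), (3, 5), (3, 8), (4, 5), (4, 8), (5, 6), (5, 7), (6, 5), (6, 8), (8, 0)}; affine count = 11; |E(F_13)| = 12.

Discriminant check: Δ ∝ 4a³ + 27b² = 4·2³ + 27·5² = 4·8 + 27·25 ≡ 5 (mod 13). Nonzero ⇒ E is nonsingular.
For each x ∈ F_13, compute rhs = x³ + 2·x + 5 mod 13, then count y ∈ F_13 with y² ≡ rhs.
  x = 0: rhs = 5, matching y values: none (0 points).
  x = 1: rhs = 8, matching y values: none (0 points).
  x = 2: rhs = 4, matching y values: 2, 11 (2 points).
  x = 3: rhs = 12, matching y values: 5, 8 (2 points).
  x = 4: rhs = 12, matching y values: 5, 8 (2 points).
  x = 5: rhs = 10, matching y values: 6, 7 (2 points).
  x = 6: rhs = 12, matching y values: 5, 8 (2 points).
  x = 7: rhs = 11, matching y values: none (0 points).
  x = 8: rhs = 0, matching y values: 0 (1 points).
  x = 9: rhs = 11, matching y values: none (0 points).
  x = 10: rhs = 11, matching y values: none (0 points).
  x = 11: rhs = 6, matching y values: none (0 points).
  x = 12: rhs = 2, matching y values: none (0 points).
Total affine count: 11.
Full point count |E(F_13)| = 11 + 1 = 12.
Hasse bound: |12 − (13+1)| = |-2| = 2 ≤ 2√13 ≈ 7.2111 ✓.


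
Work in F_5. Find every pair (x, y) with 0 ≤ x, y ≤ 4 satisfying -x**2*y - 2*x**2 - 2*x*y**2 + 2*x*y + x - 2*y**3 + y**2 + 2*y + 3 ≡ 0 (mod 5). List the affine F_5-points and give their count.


Affine F_5-points: {(0, 2), (1, 4), (3, 1), (3, 2), (4, 0), (4, 1), (4, 3)}; count = 7.

For each of the 25 pairs (x, y) ∈ F_5², evaluate f(x, y) mod 5. Record the zeros.
  x = 0: [0↦3, 1↦4, 2↦0, 3↦4, 4↦4]  zeros at y ∈ {2}
  x = 1: [0↦2, 1↦2, 2↦3, 3↦3, 4↦0]  zeros at y ∈ {4}
  x = 2: [0↦2, 1↦4, 2↦3, 3↦2, 4↦4]  zeros at y ∈ ∅
  x = 3: [0↦3, 1↦0, 2↦0, 3↦1, 4↦1]  zeros at y ∈ {1, 2}
  x = 4: [0↦0, 1↦0, 2↦4, 3↦0, 4↦1]  zeros at y ∈ {0, 1, 3}
Collecting zeros: affine points = {(0, 2), (1, 4), (3, 1), (3, 2), (4, 0), (4, 1), (4, 3)}.
Total count |C(F_5)_aff| = 7.


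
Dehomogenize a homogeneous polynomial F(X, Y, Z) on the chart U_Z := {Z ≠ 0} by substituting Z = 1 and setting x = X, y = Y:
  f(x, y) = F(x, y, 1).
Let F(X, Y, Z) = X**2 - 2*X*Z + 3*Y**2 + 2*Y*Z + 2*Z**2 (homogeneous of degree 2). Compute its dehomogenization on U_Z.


f(x, y) = x**2 - 2*x + 3*y**2 + 2*y + 2

On U_Z we set Z = 1. Each monomial c·X^i·Y^j·Z^k in F becomes c·x^i·y^j·1^k = c·x^i·y^j.
Substituting Z = 1: F(X, Y, 1) = x**2 - 2*x + 3*y**2 + 2*y + 2.
Note: deg(f) ≤ deg(F) = 2; strict inequality happens when F is divisible by Z (lost terms).


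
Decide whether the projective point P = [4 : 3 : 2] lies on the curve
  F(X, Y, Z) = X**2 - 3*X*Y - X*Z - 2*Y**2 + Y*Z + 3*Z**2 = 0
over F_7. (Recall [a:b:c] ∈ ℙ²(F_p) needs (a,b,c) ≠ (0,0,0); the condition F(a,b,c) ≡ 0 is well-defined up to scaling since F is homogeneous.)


F(4,3,2) ≡ 0 (mod 7); P is on the curve.

Evaluate F(4, 3, 2) term-by-term (mod 7).
  X**2 ↦ 1·16·1·1 = 16
  -3*X*Y ↦ -3·4·3·1 = -36
  -X*Z ↦ -1·4·1·2 = -8
  -2*Y**2 ↦ -2·1·9·1 = -18
  Y*Z ↦ 1·1·3·2 = 6
  3*Z**2 ↦ 3·1·1·4 = 12
Sum: F(4, 3, 2) = (16) + (-36) + (-8) + (-18) + (6) + (12) = -28.
Reducing mod 7: -28 ≡ 0 (mod 7).
Since F(a, b, c) ≡ 0 (mod 7), P lies on the curve.


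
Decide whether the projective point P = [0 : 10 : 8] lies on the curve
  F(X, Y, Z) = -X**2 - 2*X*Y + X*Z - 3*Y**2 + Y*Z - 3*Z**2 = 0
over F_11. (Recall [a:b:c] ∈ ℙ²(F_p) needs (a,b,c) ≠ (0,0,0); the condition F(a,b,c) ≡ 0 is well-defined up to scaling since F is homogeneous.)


F(0,10,8) ≡ 6 (mod 11); P is NOT on the curve.

Evaluate F(0, 10, 8) term-by-term (mod 11).
  -X**2 ↦ -1·0·1·1 = 0
  -2*X*Y ↦ -2·0·10·1 = 0
  X*Z ↦ 1·0·1·8 = 0
  -3*Y**2 ↦ -3·1·100·1 = -300
  Y*Z ↦ 1·1·10·8 = 80
  -3*Z**2 ↦ -3·1·1·64 = -192
Sum: F(0, 10, 8) = (0) + (0) + (0) + (-300) + (80) + (-192) = -412.
Reducing mod 11: -412 ≡ 6 (mod 11).
Since F(a, b, c) ≡ 6 ≠ 0 (mod 11), P does NOT lie on the curve.


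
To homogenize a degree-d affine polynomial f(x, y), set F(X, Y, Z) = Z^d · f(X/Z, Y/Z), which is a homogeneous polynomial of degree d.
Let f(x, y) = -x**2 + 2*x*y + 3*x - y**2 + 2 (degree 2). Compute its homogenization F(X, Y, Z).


F(X, Y, Z) = -X**2 + 2*X*Y + 3*X*Z - Y**2 + 2*Z**2

deg(f) = 2.
Substitute x = X/Z, y = Y/Z into f, then multiply by Z^2.
  monomial -1·x^2·y^0 ↦ -1·X^2·Y^0·Z^0.
  monomial 2·x^1·y^1 ↦ 2·X^1·Y^1·Z^0.
  monomial 3·x^1·y^0 ↦ 3·X^1·Y^0·Z^1.
  monomial -1·x^0·y^2 ↦ -1·X^0·Y^2·Z^0.
  monomial 2·x^0·y^0 ↦ 2·X^0·Y^0·Z^2.
Collecting: F(X, Y, Z) = -X**2 + 2*X*Y + 3*X*Z - Y**2 + 2*Z**2.


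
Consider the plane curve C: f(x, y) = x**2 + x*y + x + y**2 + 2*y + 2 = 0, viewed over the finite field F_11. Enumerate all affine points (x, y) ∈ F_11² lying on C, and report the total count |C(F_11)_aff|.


Affine F_11-points: {(1, 3), (1, 5), (4, 0), (4, 5), (5, 6), (5, 9), (6, 0), (6, 3), (7, 4), (7, 9), (10, 4), (10, 6)}; count = 12.

For each of the 121 pairs (x, y) ∈ F_11², evaluate f(x, y) mod 11. Record the zeros.
  x = 0: [0↦2, 1↦5, 2↦10, 3↦6, 4↦4, 5↦4, 6↦6, 7↦10, 8↦5, 9↦2, 10↦1]  zeros at y ∈ ∅
  x = 1: [0↦4, 1↦8, 2↦3, 3↦0, 4↦10, 5↦0, 6↦3, 7↦8, 8↦4, 9↦2, 10↦2]  zeros at y ∈ {3, 5}
  x = 2: [0↦8, 1↦2, 2↦9, 3↦7, 4↦7, 5↦9, 6↦2, 7↦8, 8↦5, 9↦4, 10↦5]  zeros at y ∈ ∅
  x = 3: [0↦3, 1↦9, 2↦6, 3↦5, 4↦6, 5↦9, 6↦3, 7↦10, 8↦8, 9↦8, 10↦10]  zeros at y ∈ ∅
  x = 4: [0↦0, 1↦7, 2↦5, 3↦5, 4↦7, 5↦0, 6↦6, 7↦3, 8↦2, 9↦3, 10↦6]  zeros at y ∈ {0, 5}
  x = 5: [0↦10, 1↦7, 2↦6, 3↦7, 4↦10, 5↦4, 6↦0, 7↦9, 8↦9, 9↦0, 10↦4]  zeros at y ∈ {6, 9}
  x = 6: [0↦0, 1↦9, 2↦9, 3↦0, 4↦4, 5↦10, 6↦7, 7↦6, 8↦7, 9↦10, 10↦4]  zeros at y ∈ {0, 3}
  x = 7: [0↦3, 1↦2, 2↦3, 3↦6, 4↦0, 5↦7, 6↦5, 7↦5, 8↦7, 9↦0, 10↦6]  zeros at y ∈ {4, 9}
  x = 8: [0↦8, 1↦8, 2↦10, 3↦3, 4↦9, 5↦6, 6↦5, 7↦6, 8↦9, 9↦3, 10↦10]  zeros at y ∈ ∅
  x = 9: [0↦4, 1↦5, 2↦8, 3↦2, 4↦9, 5↦7, 6↦7, 7↦9, 8↦2, 9↦8, 10↦5]  zeros at y ∈ ∅
  x = 10: [0↦2, 1↦4, 2↦8, 3↦3, 4↦0, 5↦10, 6↦0, 7↦3, 8↦8, 9↦4, 10↦2]  zeros at y ∈ {4, 6}
Collecting zeros: affine points = {(1, 3), (1, 5), (4, 0), (4, 5), (5, 6), (5, 9), (6, 0), (6, 3), (7, 4), (7, 9), (10, 4), (10, 6)}.
Total count |C(F_11)_aff| = 12.


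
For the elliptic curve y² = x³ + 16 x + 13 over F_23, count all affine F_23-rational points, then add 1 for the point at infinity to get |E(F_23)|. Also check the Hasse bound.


Affine points = {(0, 6), (0, 17), (4, 7), (4, 16), (6, 7), (6, 16), (7, 10), (7, 13), (8, 3), (8, 20), (9, 9), (9, 14), (10, 0), (11, 5), (11, 18), (12, 1), (12, 22), (13, 7), (13, 16), (16, 8), (16, 15), (17, 0), (19, 0)}; affine count = 23; |E(F_23)| = 24.

Discriminant check: Δ ∝ 4a³ + 27b² = 4·16³ + 27·13² = 4·4096 + 27·169 ≡ 17 (mod 23). Nonzero ⇒ E is nonsingular.
For each x ∈ F_23, compute rhs = x³ + 16·x + 13 mod 23, then count y ∈ F_23 with y² ≡ rhs.
  x = 0: rhs = 13, matching y values: 6, 17 (2 points).
  x = 1: rhs = 7, matching y values: none (0 points).
  x = 2: rhs = 7, matching y values: none (0 points).
  x = 3: rhs = 19, matching y values: none (0 points).
  x = 4: rhs = 3, matching y values: 7, 16 (2 points).
  x = 5: rhs = 11, matching y values: none (0 points).
  x = 6: rhs = 3, matching y values: 7, 16 (2 points).
  x = 7: rhs = 8, matching y values: 10, 13 (2 points).
  x = 8: rhs = 9, matching y values: 3, 20 (2 points).
  x = 9: rhs = 12, matching y values: 9, 14 (2 points).
  x = 10: rhs = 0, matching y values: 0 (1 points).
  x = 11: rhs = 2, matching y values: 5, 18 (2 points).
  x = 12: rhs = 1, matching y values: 1, 22 (2 points).
  x = 13: rhs = 3, matching y values: 7, 16 (2 points).
  x = 14: rhs = 14, matching y values: none (0 points).
  x = 15: rhs = 17, matching y values: none (0 points).
  x = 16: rhs = 18, matching y values: 8, 15 (2 points).
  x = 17: rhs = 0, matching y values: 0 (1 points).
  x = 18: rhs = 15, matching y values: none (0 points).
  x = 19: rhs = 0, matching y values: 0 (1 points).
  x = 20: rhs = 7, matching y values: none (0 points).
  x = 21: rhs = 19, matching y values: none (0 points).
  x = 22: rhs = 19, matching y values: none (0 points).
Total affine count: 23.
Full point count |E(F_23)| = 23 + 1 = 24.
Hasse bound: |24 − (23+1)| = |0| = 0 ≤ 2√23 ≈ 9.5917 ✓.


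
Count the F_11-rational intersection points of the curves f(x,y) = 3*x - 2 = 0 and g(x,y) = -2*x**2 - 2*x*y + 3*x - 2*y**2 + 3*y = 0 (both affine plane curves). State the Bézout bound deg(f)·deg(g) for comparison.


Common zeros: ∅; count = 0; Bézout bound = 2.

deg(f) = 1, deg(g) = 2, so Bézout bound = 2.
Scan x ∈ F_11. For each x, list the y ∈ F_11 with f(x, y) ≡ 0 and those with g(x, y) ≡ 0 (mod 11); the common zeros in that column are the intersection.
  x = 0: f ≡ 0 at y ∈ ∅; g ≡ 0 at y ∈ {0, 7}; common: ∅.
  x = 1: f ≡ 0 at y ∈ ∅; g ≡ 0 at y ∈ {1, 5}; common: ∅.
  x = 2: f ≡ 0 at y ∈ ∅; g ≡ 0 at y ∈ ∅; common: ∅.
  x = 3: f ≡ 0 at y ∈ ∅; g ≡ 0 at y ∈ {6, 9}; common: ∅.
  x = 4: f ≡ 0 at y ∈ ∅; g ≡ 0 at y ∈ ∅; common: ∅.
  x = 5: f ≡ 0 at y ∈ ∅; g ≡ 0 at y ∈ {1}; common: ∅.
  x = 6: f ≡ 0 at y ∈ ∅; g ≡ 0 at y ∈ {3, 9}; common: ∅.
  x = 7: f ≡ 0 at y ∈ ∅; g ≡ 0 at y ∈ {0}; common: ∅.
  x = 8: f ≡ 0 at y ∈ {0, 1, 2, 3, 4, 5, 6, 7, 8, 9, 10}; g ≡ 0 at y ∈ ∅; common: ∅.
  x = 9: f ≡ 0 at y ∈ ∅; g ≡ 0 at y ∈ {3, 6}; common: ∅.
  x = 10: f ≡ 0 at y ∈ ∅; g ≡ 0 at y ∈ ∅; common: ∅.
Collecting: common zeros = ∅, so the count is 0.
Comparison with the Bézout bound: 0 ≤ 2 = deg(f)·deg(g), as expected for curves with no common component (the affine F_11-count falls short of the bound because intersections may lie at infinity, over extension fields, or carry multiplicity).


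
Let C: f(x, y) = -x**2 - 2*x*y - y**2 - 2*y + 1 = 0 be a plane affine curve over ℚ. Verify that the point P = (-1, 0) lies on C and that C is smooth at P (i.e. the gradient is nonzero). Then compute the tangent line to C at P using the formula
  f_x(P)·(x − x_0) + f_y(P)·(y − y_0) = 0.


Tangent line at P: 2*x + 2 = 0.

Step 1: f(-1, 0) = 0, so P lies on C.
Step 2: partial derivatives
  f_x(x, y) = -2*x - 2*y, f_y(x, y) = -2*x - 2*y - 2.
  f_x(P) = 2, f_y(P) = 0 (gradient nonzero, so P is smooth).
Step 3: tangent line at P: 2·(x − -1) + 0·(y − 0) = 0.
Expanding: 2*x + 2 = 0.


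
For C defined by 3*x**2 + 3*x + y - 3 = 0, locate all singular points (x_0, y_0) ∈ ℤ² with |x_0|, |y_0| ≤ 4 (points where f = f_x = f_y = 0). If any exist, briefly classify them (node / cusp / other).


No singular points in the scanned grid; C is smooth there.

Compute partial derivatives:
  f_x = 6*x + 3.
  f_y = 1.
f_y = 1 is a nonzero constant, so f_y never vanishes: no point (x, y) can satisfy f = f_x = f_y = 0. In particular no (x, y) ∈ {−4, ..., 4}² is singular; the curve is smooth.


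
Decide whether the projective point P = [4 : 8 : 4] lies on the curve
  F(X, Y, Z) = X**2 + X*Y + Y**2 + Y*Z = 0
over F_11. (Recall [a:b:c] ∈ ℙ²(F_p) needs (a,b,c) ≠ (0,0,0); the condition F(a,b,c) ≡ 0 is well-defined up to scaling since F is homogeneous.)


F(4,8,4) ≡ 1 (mod 11); P is NOT on the curve.

Evaluate F(4, 8, 4) term-by-term (mod 11).
  X**2 ↦ 1·16·1·1 = 16
  X*Y ↦ 1·4·8·1 = 32
  Y**2 ↦ 1·1·64·1 = 64
  Y*Z ↦ 1·1·8·4 = 32
Sum: F(4, 8, 4) = (16) + (32) + (64) + (32) = 144.
Reducing mod 11: 144 ≡ 1 (mod 11).
Since F(a, b, c) ≡ 1 ≠ 0 (mod 11), P does NOT lie on the curve.


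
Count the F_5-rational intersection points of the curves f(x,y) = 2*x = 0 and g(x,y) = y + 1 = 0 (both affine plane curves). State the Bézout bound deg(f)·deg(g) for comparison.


Common zeros: {(0, 4)}; count = 1; Bézout bound = 1.

deg(f) = 1, deg(g) = 1, so Bézout bound = 1.
Scan x ∈ F_5. For each x, list the y ∈ F_5 with f(x, y) ≡ 0 and those with g(x, y) ≡ 0 (mod 5); the common zeros in that column are the intersection.
  x = 0: f ≡ 0 at y ∈ {0, 1, 2, 3, 4}; g ≡ 0 at y ∈ {4}; common: {4}.
  x = 1: f ≡ 0 at y ∈ ∅; g ≡ 0 at y ∈ {4}; common: ∅.
  x = 2: f ≡ 0 at y ∈ ∅; g ≡ 0 at y ∈ {4}; common: ∅.
  x = 3: f ≡ 0 at y ∈ ∅; g ≡ 0 at y ∈ {4}; common: ∅.
  x = 4: f ≡ 0 at y ∈ ∅; g ≡ 0 at y ∈ {4}; common: ∅.
Collecting: common zeros = {(0, 4)}, so the count is 1.
Comparison with the Bézout bound: 1 ≤ 1 = deg(f)·deg(g), as expected for curves with no common component (the bound is attained).


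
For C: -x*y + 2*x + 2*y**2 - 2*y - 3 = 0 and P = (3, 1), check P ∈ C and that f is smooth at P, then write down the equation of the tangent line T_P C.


Tangent line at P: x - y - 2 = 0.

Step 1: f(3, 1) = 0, so P lies on C.
Step 2: partial derivatives
  f_x(x, y) = 2 - y, f_y(x, y) = -x + 4*y - 2.
  f_x(P) = 1, f_y(P) = -1 (gradient nonzero, so P is smooth).
Step 3: tangent line at P: 1·(x − 3) + -1·(y − 1) = 0.
Expanding: x - y - 2 = 0.


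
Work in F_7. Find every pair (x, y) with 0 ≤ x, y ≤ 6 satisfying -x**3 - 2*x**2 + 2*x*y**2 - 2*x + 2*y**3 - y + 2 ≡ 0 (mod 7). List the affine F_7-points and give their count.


Affine F_7-points: {(0, 4), (1, 1), (3, 0), (3, 1), (3, 3), (4, 2), (4, 3), (4, 5), (5, 3), (6, 6)}; count = 10.

For each of the 49 pairs (x, y) ∈ F_7², evaluate f(x, y) mod 7. Record the zeros.
  x = 0: [0↦2, 1↦3, 2↦2, 3↦4, 4↦0, 5↦2, 6↦1]  zeros at y ∈ {4}
  x = 1: [0↦4, 1↦0, 2↦5, 3↦3, 4↦6, 5↦5, 6↦5]  zeros at y ∈ {1}
  x = 2: [0↦3, 1↦1, 2↦5, 3↦6, 4↦2, 5↦5, 6↦6]  zeros at y ∈ ∅
  x = 3: [0↦0, 1↦0, 2↦3, 3↦0, 4↦3, 5↦3, 6↦5]  zeros at y ∈ {0, 1, 3}
  x = 4: [0↦3, 1↦5, 2↦0, 3↦0, 4↦3, 5↦0, 6↦3]  zeros at y ∈ {2, 3, 5}
  x = 5: [0↦6, 1↦3, 2↦4, 3↦0, 4↦3, 5↦4, 6↦1]  zeros at y ∈ {3}
  x = 6: [0↦3, 1↦2, 2↦2, 3↦1, 4↦4, 5↦2, 6↦0]  zeros at y ∈ {6}
Collecting zeros: affine points = {(0, 4), (1, 1), (3, 0), (3, 1), (3, 3), (4, 2), (4, 3), (4, 5), (5, 3), (6, 6)}.
Total count |C(F_7)_aff| = 10.


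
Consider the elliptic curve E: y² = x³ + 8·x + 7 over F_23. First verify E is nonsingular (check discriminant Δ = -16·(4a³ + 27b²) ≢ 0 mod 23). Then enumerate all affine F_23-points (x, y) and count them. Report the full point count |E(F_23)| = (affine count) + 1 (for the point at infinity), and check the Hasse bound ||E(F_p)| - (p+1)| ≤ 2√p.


Affine points = {(1, 4), (1, 19), (2, 10), (2, 13), (3, 9), (3, 14), (6, 8), (6, 15), (8, 10), (8, 13), (9, 7), (9, 16), (10, 11), (10, 12), (11, 0), (13, 10), (13, 13), (15, 11), (15, 12), (18, 7), (18, 16), (19, 7), (19, 16), (20, 5), (20, 18), (21, 11), (21, 12)}; affine count = 27; |E(F_23)| = 28.

Discriminant check: Δ ∝ 4a³ + 27b² = 4·8³ + 27·7² = 4·512 + 27·49 ≡ 13 (mod 23). Nonzero ⇒ E is nonsingular.
For each x ∈ F_23, compute rhs = x³ + 8·x + 7 mod 23, then count y ∈ F_23 with y² ≡ rhs.
  x = 0: rhs = 7, matching y values: none (0 points).
  x = 1: rhs = 16, matching y values: 4, 19 (2 points).
  x = 2: rhs = 8, matching y values: 10, 13 (2 points).
  x = 3: rhs = 12, matching y values: 9, 14 (2 points).
  x = 4: rhs = 11, matching y values: none (0 points).
  x = 5: rhs = 11, matching y values: none (0 points).
  x = 6: rhs = 18, matching y values: 8, 15 (2 points).
  x = 7: rhs = 15, matching y values: none (0 points).
  x = 8: rhs = 8, matching y values: 10, 13 (2 points).
  x = 9: rhs = 3, matching y values: 7, 16 (2 points).
  x = 10: rhs = 6, matching y values: 11, 12 (2 points).
  x = 11: rhs = 0, matching y values: 0 (1 points).
  x = 12: rhs = 14, matching y values: none (0 points).
  x = 13: rhs = 8, matching y values: 10, 13 (2 points).
  x = 14: rhs = 11, matching y values: none (0 points).
  x = 15: rhs = 6, matching y values: 11, 12 (2 points).
  x = 16: rhs = 22, matching y values: none (0 points).
  x = 17: rhs = 19, matching y values: none (0 points).
  x = 18: rhs = 3, matching y values: 7, 16 (2 points).
  x = 19: rhs = 3, matching y values: 7, 16 (2 points).
  x = 20: rhs = 2, matching y values: 5, 18 (2 points).
  x = 21: rhs = 6, matching y values: 11, 12 (2 points).
  x = 22: rhs = 21, matching y values: none (0 points).
Total affine count: 27.
Full point count |E(F_23)| = 27 + 1 = 28.
Hasse bound: |28 − (23+1)| = |4| = 4 ≤ 2√23 ≈ 9.5917 ✓.


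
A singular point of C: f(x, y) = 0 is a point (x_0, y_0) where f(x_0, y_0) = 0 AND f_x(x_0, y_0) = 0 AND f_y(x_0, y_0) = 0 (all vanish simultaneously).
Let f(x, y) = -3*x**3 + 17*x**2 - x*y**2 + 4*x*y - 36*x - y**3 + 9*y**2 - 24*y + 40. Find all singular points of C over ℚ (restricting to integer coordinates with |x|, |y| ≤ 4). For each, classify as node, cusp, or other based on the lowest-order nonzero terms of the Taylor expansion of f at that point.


Singular points: {(2, 2)}; classification: node.

Compute partial derivatives:
  f_x = -9*x**2 + 34*x - y**2 + 4*y - 36.
  f_y = -2*x*y + 4*x - 3*y**2 + 18*y - 24.
Scan x_0 ∈ {−4, ..., 4}. For each x_0, f_y(x_0, y) is a polynomial in y; find its integer roots y ∈ {−4, ..., 4}, then test f_x and f at those candidates.
  x = -4: f_y(-4, y) = -3*y**2 + 26*y - 40; vanishes at y ∈ {2}. (-4, 2): f_x = -312 ≠ 0.
  x = -3: f_y(-3, y) = -3*y**2 + 24*y - 36; vanishes at y ∈ {2}. (-3, 2): f_x = -215 ≠ 0.
  x = -2: f_y(-2, y) = -3*y**2 + 22*y - 32; vanishes at y ∈ {2}. (-2, 2): f_x = -136 ≠ 0.
  x = -1: f_y(-1, y) = -3*y**2 + 20*y - 28; vanishes at y ∈ {2}. (-1, 2): f_x = -75 ≠ 0.
  x = 0: f_y(0, y) = -3*y**2 + 18*y - 24; vanishes at y ∈ {2, 4}. (0, 2): f_x = -32 ≠ 0; (0, 4): f_x = -36 ≠ 0.
  x = 1: f_y(1, y) = -3*y**2 + 16*y - 20; vanishes at y ∈ {2}. (1, 2): f_x = -7 ≠ 0.
  x = 2: f_y(2, y) = -3*y**2 + 14*y - 16; vanishes at y ∈ {2}. (2, 2): f_x = 0, f = 0 — SINGULAR.
  x = 3: f_y(3, y) = -3*y**2 + 12*y - 12; vanishes at y ∈ {2}. (3, 2): f_x = -11 ≠ 0.
  x = 4: f_y(4, y) = -3*y**2 + 10*y - 8; vanishes at y ∈ {2}. (4, 2): f_x = -40 ≠ 0.
Only singular point on the grid: (2, 2).
Classify: substitute x = 2 + u, y = 2 + v and expand: f = -3*u**3 - u**2 - u*v**2 - v**3 + v**2.
No constant or linear terms (consistent with a singular point). Quadratic part: -u**2 + v**2. Cubic part: -3*u**3 - u*v**2 - v**3.
The quadratic part v**2 - u**2 = (v − u)(v + u) splits into two distinct linear factors, so there are two distinct tangent lines y − 2 = ±(x − 2) — this is a node (ordinary double point).
Classification: node.


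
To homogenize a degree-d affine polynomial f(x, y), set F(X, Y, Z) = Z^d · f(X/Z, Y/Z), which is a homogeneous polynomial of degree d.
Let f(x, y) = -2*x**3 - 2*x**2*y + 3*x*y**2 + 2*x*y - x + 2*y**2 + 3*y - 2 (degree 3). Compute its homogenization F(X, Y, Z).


F(X, Y, Z) = -2*X**3 - 2*X**2*Y + 3*X*Y**2 + 2*X*Y*Z - X*Z**2 + 2*Y**2*Z + 3*Y*Z**2 - 2*Z**3

deg(f) = 3.
Substitute x = X/Z, y = Y/Z into f, then multiply by Z^3.
  monomial -2·x^3·y^0 ↦ -2·X^3·Y^0·Z^0.
  monomial -2·x^2·y^1 ↦ -2·X^2·Y^1·Z^0.
  monomial 3·x^1·y^2 ↦ 3·X^1·Y^2·Z^0.
  monomial 2·x^1·y^1 ↦ 2·X^1·Y^1·Z^1.
  monomial -1·x^1·y^0 ↦ -1·X^1·Y^0·Z^2.
  monomial 2·x^0·y^2 ↦ 2·X^0·Y^2·Z^1.
  monomial 3·x^0·y^1 ↦ 3·X^0·Y^1·Z^2.
  monomial -2·x^0·y^0 ↦ -2·X^0·Y^0·Z^3.
Collecting: F(X, Y, Z) = -2*X**3 - 2*X**2*Y + 3*X*Y**2 + 2*X*Y*Z - X*Z**2 + 2*Y**2*Z + 3*Y*Z**2 - 2*Z**3.


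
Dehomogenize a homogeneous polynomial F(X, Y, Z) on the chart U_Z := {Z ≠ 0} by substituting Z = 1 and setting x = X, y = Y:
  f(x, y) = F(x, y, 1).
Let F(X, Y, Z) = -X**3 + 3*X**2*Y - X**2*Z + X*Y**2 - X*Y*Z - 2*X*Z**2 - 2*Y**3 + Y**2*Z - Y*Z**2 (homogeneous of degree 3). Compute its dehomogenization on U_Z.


f(x, y) = -x**3 + 3*x**2*y - x**2 + x*y**2 - x*y - 2*x - 2*y**3 + y**2 - y

On U_Z we set Z = 1. Each monomial c·X^i·Y^j·Z^k in F becomes c·x^i·y^j·1^k = c·x^i·y^j.
Substituting Z = 1: F(X, Y, 1) = -x**3 + 3*x**2*y - x**2 + x*y**2 - x*y - 2*x - 2*y**3 + y**2 - y.
Note: deg(f) ≤ deg(F) = 3; strict inequality happens when F is divisible by Z (lost terms).


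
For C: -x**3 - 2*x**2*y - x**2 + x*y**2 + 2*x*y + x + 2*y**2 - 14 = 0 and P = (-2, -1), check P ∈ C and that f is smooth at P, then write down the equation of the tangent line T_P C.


Tangent line at P: -16*x - 12*y - 44 = 0.

Step 1: f(-2, -1) = 0, so P lies on C.
Step 2: partial derivatives
  f_x(x, y) = -3*x**2 - 4*x*y - 2*x + y**2 + 2*y + 1, f_y(x, y) = -2*x**2 + 2*x*y + 2*x + 4*y.
  f_x(P) = -16, f_y(P) = -12 (gradient nonzero, so P is smooth).
Step 3: tangent line at P: -16·(x − -2) + -12·(y − -1) = 0.
Expanding: -16*x - 12*y - 44 = 0.


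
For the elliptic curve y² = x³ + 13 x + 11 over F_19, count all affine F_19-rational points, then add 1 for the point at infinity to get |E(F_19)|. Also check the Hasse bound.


Affine points = {(0, 7), (0, 12), (1, 5), (1, 14), (2, 8), (2, 11), (3, 1), (3, 18), (5, 7), (5, 12), (6, 1), (6, 18), (8, 0), (10, 1), (10, 18), (14, 7), (14, 12), (15, 3), (15, 16), (18, 4), (18, 15)}; affine count = 21; |E(F_19)| = 22.

Discriminant check: Δ ∝ 4a³ + 27b² = 4·13³ + 27·11² = 4·2197 + 27·121 ≡ 9 (mod 19). Nonzero ⇒ E is nonsingular.
For each x ∈ F_19, compute rhs = x³ + 13·x + 11 mod 19, then count y ∈ F_19 with y² ≡ rhs.
  x = 0: rhs = 11, matching y values: 7, 12 (2 points).
  x = 1: rhs = 6, matching y values: 5, 14 (2 points).
  x = 2: rhs = 7, matching y values: 8, 11 (2 points).
  x = 3: rhs = 1, matching y values: 1, 18 (2 points).
  x = 4: rhs = 13, matching y values: none (0 points).
  x = 5: rhs = 11, matching y values: 7, 12 (2 points).
  x = 6: rhs = 1, matching y values: 1, 18 (2 points).
  x = 7: rhs = 8, matching y values: none (0 points).
  x = 8: rhs = 0, matching y values: 0 (1 points).
  x = 9: rhs = 2, matching y values: none (0 points).
  x = 10: rhs = 1, matching y values: 1, 18 (2 points).
  x = 11: rhs = 3, matching y values: none (0 points).
  x = 12: rhs = 14, matching y values: none (0 points).
  x = 13: rhs = 2, matching y values: none (0 points).
  x = 14: rhs = 11, matching y values: 7, 12 (2 points).
  x = 15: rhs = 9, matching y values: 3, 16 (2 points).
  x = 16: rhs = 2, matching y values: none (0 points).
  x = 17: rhs = 15, matching y values: none (0 points).
  x = 18: rhs = 16, matching y values: 4, 15 (2 points).
Total affine count: 21.
Full point count |E(F_19)| = 21 + 1 = 22.
Hasse bound: |22 − (19+1)| = |2| = 2 ≤ 2√19 ≈ 8.7178 ✓.


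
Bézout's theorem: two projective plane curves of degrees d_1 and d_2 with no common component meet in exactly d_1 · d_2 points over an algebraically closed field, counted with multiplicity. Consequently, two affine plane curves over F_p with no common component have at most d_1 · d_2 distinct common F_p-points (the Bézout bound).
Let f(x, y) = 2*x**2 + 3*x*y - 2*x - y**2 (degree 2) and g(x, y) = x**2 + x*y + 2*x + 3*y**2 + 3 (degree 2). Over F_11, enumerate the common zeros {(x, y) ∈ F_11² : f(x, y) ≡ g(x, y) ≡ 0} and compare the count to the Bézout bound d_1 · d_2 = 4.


Common zeros: {(8, 7)}; count = 1; Bézout bound = 4.

deg(f) = 2, deg(g) = 2, so Bézout bound = 4.
Scan x ∈ F_11. For each x, list the y ∈ F_11 with f(x, y) ≡ 0 and those with g(x, y) ≡ 0 (mod 11); the common zeros in that column are the intersection.
  x = 0: f ≡ 0 at y ∈ {0}; g ≡ 0 at y ∈ ∅; common: ∅.
  x = 1: f ≡ 0 at y ∈ {0, 3}; g ≡ 0 at y ∈ ∅; common: ∅.
  x = 2: f ≡ 0 at y ∈ ∅; g ≡ 0 at y ∈ {0, 3}; common: ∅.
  x = 3: f ≡ 0 at y ∈ ∅; g ≡ 0 at y ∈ ∅; common: ∅.
  x = 4: f ≡ 0 at y ∈ {2, 10}; g ≡ 0 at y ∈ {3}; common: ∅.
  x = 5: f ≡ 0 at y ∈ {2}; g ≡ 0 at y ∈ {6, 7}; common: ∅.
  x = 6: f ≡ 0 at y ∈ {1, 6}; g ≡ 0 at y ∈ ∅; common: ∅.
  x = 7: f ≡ 0 at y ∈ ∅; g ≡ 0 at y ∈ {0, 5}; common: ∅.
  x = 8: f ≡ 0 at y ∈ {6, 7}; g ≡ 0 at y ∈ {5, 7}; common: {7}.
  x = 9: f ≡ 0 at y ∈ ∅; g ≡ 0 at y ∈ {2, 6}; common: ∅.
  x = 10: f ≡ 0 at y ∈ {1, 7}; g ≡ 0 at y ∈ ∅; common: ∅.
Collecting: common zeros = {(8, 7)}, so the count is 1.
Comparison with the Bézout bound: 1 ≤ 4 = deg(f)·deg(g), as expected for curves with no common component (the affine F_11-count falls short of the bound because intersections may lie at infinity, over extension fields, or carry multiplicity).


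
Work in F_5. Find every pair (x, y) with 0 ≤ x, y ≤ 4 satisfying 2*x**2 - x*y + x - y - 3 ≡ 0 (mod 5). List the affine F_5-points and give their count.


Affine F_5-points: {(0, 2), (1, 0), (2, 4), (3, 2)}; count = 4.

For each of the 25 pairs (x, y) ∈ F_5², evaluate f(x, y) mod 5. Record the zeros.
  x = 0: [0↦2, 1↦1, 2↦0, 3↦4, 4↦3]  zeros at y ∈ {2}
  x = 1: [0↦0, 1↦3, 2↦1, 3↦4, 4↦2]  zeros at y ∈ {0}
  x = 2: [0↦2, 1↦4, 2↦1, 3↦3, 4↦0]  zeros at y ∈ {4}
  x = 3: [0↦3, 1↦4, 2↦0, 3↦1, 4↦2]  zeros at y ∈ {2}
  x = 4: [0↦3, 1↦3, 2↦3, 3↦3, 4↦3]  zeros at y ∈ ∅
Collecting zeros: affine points = {(0, 2), (1, 0), (2, 4), (3, 2)}.
Total count |C(F_5)_aff| = 4.


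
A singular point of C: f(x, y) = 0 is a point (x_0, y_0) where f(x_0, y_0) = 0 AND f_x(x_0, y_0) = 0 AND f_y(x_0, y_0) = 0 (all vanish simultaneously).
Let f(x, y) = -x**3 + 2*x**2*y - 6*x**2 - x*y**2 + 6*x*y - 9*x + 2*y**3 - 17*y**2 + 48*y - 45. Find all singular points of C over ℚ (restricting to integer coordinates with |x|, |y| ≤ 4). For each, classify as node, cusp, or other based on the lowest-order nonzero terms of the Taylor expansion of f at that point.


Singular points: {(0, 3)}; classification: cusp.

Compute partial derivatives:
  f_x = -3*x**2 + 4*x*y - 12*x - y**2 + 6*y - 9.
  f_y = 2*x**2 - 2*x*y + 6*x + 6*y**2 - 34*y + 48.
Scan x_0 ∈ {−4, ..., 4}. For each x_0, f_y(x_0, y) is a polynomial in y; find its integer roots y ∈ {−4, ..., 4}, then test f_x and f at those candidates.
  x = -4: f_y(-4, y) = 6*y**2 - 26*y + 56; no integer root y with |y| ≤ 4.
  x = -3: f_y(-3, y) = 6*y**2 - 28*y + 48; no integer root y with |y| ≤ 4.
  x = -2: f_y(-2, y) = 6*y**2 - 30*y + 44; no integer root y with |y| ≤ 4.
  x = -1: f_y(-1, y) = 6*y**2 - 32*y + 44; no integer root y with |y| ≤ 4.
  x = 0: f_y(0, y) = 6*y**2 - 34*y + 48; vanishes at y ∈ {3}. (0, 3): f_x = 0, f = 0 — SINGULAR.
  x = 1: f_y(1, y) = 6*y**2 - 36*y + 56; no integer root y with |y| ≤ 4.
  x = 2: f_y(2, y) = 6*y**2 - 38*y + 68; no integer root y with |y| ≤ 4.
  x = 3: f_y(3, y) = 6*y**2 - 40*y + 84; no integer root y with |y| ≤ 4.
  x = 4: f_y(4, y) = 6*y**2 - 42*y + 104; no integer root y with |y| ≤ 4.
Only singular point on the grid: (0, 3).
Classify: substitute x = 0 + u, y = 3 + v and expand: f = -u**3 + 2*u**2*v - u*v**2 + 2*v**3 + v**2.
No constant or linear terms (consistent with a singular point). Quadratic part: v**2. Cubic part: -u**3 + 2*u**2*v - u*v**2 + 2*v**3.
The quadratic part v**2 is a perfect square, so there is a single (double) tangent line v = 0, i.e. y = 3. Restricting the cubic part to that line (v = 0) leaves -u**3 ≠ 0, so f is not divisible by v and the branch is v² ≈ u**3 to lowest order — this is a cusp.
Classification: cusp.
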